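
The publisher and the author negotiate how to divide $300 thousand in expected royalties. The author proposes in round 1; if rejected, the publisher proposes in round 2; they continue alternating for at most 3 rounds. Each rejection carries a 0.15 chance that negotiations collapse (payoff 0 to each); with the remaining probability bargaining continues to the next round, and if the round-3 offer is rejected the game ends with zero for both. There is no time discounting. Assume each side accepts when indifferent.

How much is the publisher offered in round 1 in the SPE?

38.25

Round 3 (the author proposes): the publisher will accept anything ≥ 0, so the author offers 0 and keeps 300.
Round 2 (the publisher proposes): rejecting gives the author an expected 0.85 × 300 = 255; the publisher offers that and keeps 45.
Round 1 (the author proposes): rejecting gives the publisher an expected 0.85 × 45 = 38.25, so the author offers 38.25, keeping 261.75.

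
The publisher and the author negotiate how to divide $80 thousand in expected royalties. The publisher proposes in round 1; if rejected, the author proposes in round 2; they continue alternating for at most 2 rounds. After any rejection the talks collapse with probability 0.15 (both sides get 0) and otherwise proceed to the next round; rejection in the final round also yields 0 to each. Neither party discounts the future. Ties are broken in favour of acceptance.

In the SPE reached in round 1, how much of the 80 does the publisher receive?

12

Round 2 (the author proposes): the publisher will accept anything ≥ 0, so the author offers 0 and keeps 80.
Round 1 (the publisher proposes): rejecting gives the author an expected 0.85 × 80 = 68; the publisher offers that and keeps 12.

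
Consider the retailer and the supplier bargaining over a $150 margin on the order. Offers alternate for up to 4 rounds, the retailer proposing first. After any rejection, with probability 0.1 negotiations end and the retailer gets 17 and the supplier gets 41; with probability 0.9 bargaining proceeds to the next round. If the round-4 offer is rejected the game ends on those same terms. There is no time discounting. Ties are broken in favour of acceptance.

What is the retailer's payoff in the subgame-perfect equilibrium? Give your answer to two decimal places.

Round 4 (the supplier proposes): the retailer gets 17 if talks fail, so the supplier offers 17 and keeps 133.
Round 3 (the retailer proposes): rejecting gives the supplier an expected 0.9 × 133 + 0.1 × 41 = 123.8. The retailer offers 123.8 and keeps 150 − 123.8 = 26.2.
Round 2 (the supplier proposes): rejecting gives the retailer an expected 0.9 × 26.2 + 0.1 × 17 = 25.28; the supplier offers that and keeps 124.72.
Round 1 (the retailer proposes): rejecting gives the supplier an expected 0.9 × 124.72 + 0.1 × 41 = 116.348, so the retailer offers 116.348, keeping 33.652.

33.65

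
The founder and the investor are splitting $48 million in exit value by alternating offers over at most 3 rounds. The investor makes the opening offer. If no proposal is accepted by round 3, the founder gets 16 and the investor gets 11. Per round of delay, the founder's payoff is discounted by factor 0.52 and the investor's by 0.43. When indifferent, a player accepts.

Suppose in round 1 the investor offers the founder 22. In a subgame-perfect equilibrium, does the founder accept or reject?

Work out the founder's continuation value if the offer is rejected.
Round 3 (the investor proposes): the founder gets 16 if talks fail, so the investor offers 16 and keeps 32.
Round 2 (the founder proposes): the investor can get 32 next round, worth 0.43 × 32 = 13.76 now. The founder offers 13.76 and keeps 48 − 13.76 = 34.24.
So by rejecting in round 1, the founder gets 34.24 next round, worth 0.52 × 34.24 = 17.8048 now.
Offer 22 ≥ 17.8048, so the founder accepts.

Accept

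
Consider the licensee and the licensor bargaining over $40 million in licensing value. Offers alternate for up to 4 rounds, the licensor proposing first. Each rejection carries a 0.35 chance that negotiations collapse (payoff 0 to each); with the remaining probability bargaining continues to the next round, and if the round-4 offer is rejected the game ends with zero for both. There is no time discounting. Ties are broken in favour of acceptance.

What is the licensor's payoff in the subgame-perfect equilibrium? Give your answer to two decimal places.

By backward induction:
Round 4 (the licensee proposes): the licensor will accept anything ≥ 0, so the licensee offers 0 and keeps 40.
Round 3 (the licensor proposes): rejecting gives the licensee an expected 0.65 × 40 = 26. The licensor offers 26 and keeps 40 − 26 = 14.
Round 2 (the licensee proposes): rejecting gives the licensor an expected 0.65 × 14 = 9.1. The licensee offers 9.1 and keeps 40 − 9.1 = 30.9.
Round 1 (the licensor proposes): rejecting gives the licensee an expected 0.65 × 30.9 = 20.085; the licensor offers that and keeps 19.915.

19.92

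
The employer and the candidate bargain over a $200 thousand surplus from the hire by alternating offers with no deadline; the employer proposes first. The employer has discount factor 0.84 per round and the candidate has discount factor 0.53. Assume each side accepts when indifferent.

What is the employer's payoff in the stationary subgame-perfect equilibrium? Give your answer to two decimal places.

When the employer proposes, the candidate accepts any offer worth at least 0.53 times what the candidate would get by proposing next round; and vice versa.
This gives x = 200 − 0.53y and y = 200 − 0.84x, where x and y are each side's share when it proposes.
Hence (1 − 0.53·0.84)x = 200(1 − 0.53), i.e. 0.5548·x = 94.
x ≈ 169.4304; the candidate's share is 200 − x ≈ 30.5696.

169.43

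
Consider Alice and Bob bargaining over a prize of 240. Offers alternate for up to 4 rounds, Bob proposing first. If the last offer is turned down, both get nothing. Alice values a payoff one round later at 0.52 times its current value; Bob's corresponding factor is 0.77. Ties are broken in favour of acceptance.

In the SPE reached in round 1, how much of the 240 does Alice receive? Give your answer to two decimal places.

By backward induction:
Round 4 (Alice proposes): rejection yields 0 for Bob; Alice offers 0 and keeps 240.
Round 3 (Bob proposes): Alice can get 240 next round, worth 0.52 × 240 = 124.8 now. Bob offers 124.8 and keeps 240 − 124.8 = 115.2.
Round 2 (Alice proposes): Bob can get 115.2 next round, worth 0.77 × 115.2 = 88.704 now; Alice offers that and keeps 151.296.
Round 1 (Bob proposes): Alice can get 151.296 next round, worth 0.52 × 151.296 = 78.67392 now. Bob offers 78.67392 and keeps 240 − 78.67392 = 161.32608.

78.67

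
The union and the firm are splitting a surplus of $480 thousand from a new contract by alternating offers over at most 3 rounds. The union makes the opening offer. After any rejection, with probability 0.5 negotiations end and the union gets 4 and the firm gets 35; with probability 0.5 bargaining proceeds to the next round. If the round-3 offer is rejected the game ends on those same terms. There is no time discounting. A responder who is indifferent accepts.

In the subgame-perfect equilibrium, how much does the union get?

By backward induction:
Round 3 (the union proposes): the firm gets 35 if talks fail, so the union offers 35 and keeps 445.
Round 2 (the firm proposes): rejecting gives the union an expected 0.5 × 445 + 0.5 × 4 = 224.5, so the firm offers 224.5, keeping 255.5.
Round 1 (the union proposes): rejecting gives the firm an expected 0.5 × 255.5 + 0.5 × 35 = 145.25; the union offers that and keeps 334.75.

334.75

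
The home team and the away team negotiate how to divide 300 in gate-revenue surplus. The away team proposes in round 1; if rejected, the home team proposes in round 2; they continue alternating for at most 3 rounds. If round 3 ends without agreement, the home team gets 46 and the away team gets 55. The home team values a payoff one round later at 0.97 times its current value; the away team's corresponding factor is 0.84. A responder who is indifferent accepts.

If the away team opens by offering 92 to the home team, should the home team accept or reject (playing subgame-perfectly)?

Work out the home team's continuation value if the offer is rejected.
Round 3 (the away team proposes): the home team gets 46 if talks fail, so the away team offers 46 and keeps 254.
Round 2 (the home team proposes): the away team can get 254 next round, worth 0.84 × 254 = 213.36 now; the home team offers that and keeps 86.64.
So by rejecting in round 1, the home team gets 86.64 next round, worth 0.97 × 86.64 = 84.0408 now.
Offer 92 ≥ 84.0408, so the home team accepts.

Accept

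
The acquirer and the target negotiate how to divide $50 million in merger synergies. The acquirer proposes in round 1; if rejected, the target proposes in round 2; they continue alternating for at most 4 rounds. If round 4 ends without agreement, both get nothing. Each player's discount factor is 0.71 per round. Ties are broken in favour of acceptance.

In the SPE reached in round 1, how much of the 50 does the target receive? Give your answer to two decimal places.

Solve by backward induction from round 4.
Round 4 (the target proposes): rejection yields 0 for the acquirer; the target offers 0 and keeps 50.
Round 3 (the acquirer proposes): the target can get 50 next round, worth 0.71 × 50 = 35.5 now, so the acquirer offers 35.5, keeping 14.5.
Round 2 (the target proposes): the acquirer can get 14.5 next round, worth 0.71 × 14.5 = 10.295 now. The target offers 10.295 and keeps 50 − 10.295 = 39.705.
Round 1 (the acquirer proposes): the target can get 39.705 next round, worth 0.71 × 39.705 = 28.19055 now, so the acquirer offers 28.19055, keeping 21.80945.

28.19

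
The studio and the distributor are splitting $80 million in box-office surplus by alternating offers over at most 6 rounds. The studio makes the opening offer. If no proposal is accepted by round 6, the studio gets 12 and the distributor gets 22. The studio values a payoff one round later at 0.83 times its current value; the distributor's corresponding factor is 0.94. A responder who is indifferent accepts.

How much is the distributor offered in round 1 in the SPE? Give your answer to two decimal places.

Round 6 (the distributor proposes): the studio gets 12 if talks fail, so the distributor offers 12 and keeps 68.
Round 5 (the studio proposes): the distributor can get 68 next round, worth 0.94 × 68 = 63.92 now, so the studio offers 63.92, keeping 16.08.
Round 4 (the distributor proposes): the studio can get 16.08 next round, worth 0.83 × 16.08 = 13.3464 now, so the distributor offers 13.3464, keeping 66.6536.
Round 3 (the studio proposes): the distributor can get 66.6536 next round, worth 0.94 × 66.6536 = 62.654384 now; the studio offers that and keeps 17.345616.
Round 2 (the distributor proposes): the studio can get 17.345616 next round, worth 0.83 × 17.345616 = 14.39686128 now. The distributor offers 14.39686128 and keeps 80 − 14.39686128 = 65.60313872.
Round 1 (the studio proposes): the distributor can get 65.60313872 next round, worth 0.94 × 65.60313872 = 61.6669503968 now; the studio offers that and keeps 18.3330496032.

61.67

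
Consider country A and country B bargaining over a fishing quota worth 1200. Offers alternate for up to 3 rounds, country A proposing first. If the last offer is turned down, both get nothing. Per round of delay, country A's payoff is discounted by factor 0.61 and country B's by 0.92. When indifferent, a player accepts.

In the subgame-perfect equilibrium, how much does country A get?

769.44

Round 3 (country A proposes): rejection yields 0 for country B; country A offers 0 and keeps 1200.
Round 2 (country B proposes): country A can get 1200 next round, worth 0.61 × 1200 = 732 now. Country B offers 732 and keeps 1200 − 732 = 468.
Round 1 (country A proposes): country B can get 468 next round, worth 0.92 × 468 = 430.56 now, so country A offers 430.56, keeping 769.44.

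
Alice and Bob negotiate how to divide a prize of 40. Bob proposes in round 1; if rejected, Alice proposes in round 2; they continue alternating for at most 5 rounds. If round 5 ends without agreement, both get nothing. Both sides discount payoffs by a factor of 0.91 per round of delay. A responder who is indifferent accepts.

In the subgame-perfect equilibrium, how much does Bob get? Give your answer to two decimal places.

34.01

By backward induction:
Round 5 (Bob proposes): rejection yields 0 for Alice; Bob offers 0 and keeps 40.
Round 4 (Alice proposes): Bob can get 40 next round, worth 0.91 × 40 = 36.4 now. Alice offers 36.4 and keeps 40 − 36.4 = 3.6.
Round 3 (Bob proposes): Alice can get 3.6 next round, worth 0.91 × 3.6 = 3.276 now, so Bob offers 3.276, keeping 36.724.
Round 2 (Alice proposes): Bob can get 36.724 next round, worth 0.91 × 36.724 = 33.41884 now; Alice offers that and keeps 6.58116.
Round 1 (Bob proposes): Alice can get 6.58116 next round, worth 0.91 × 6.58116 = 5.9888556 now; Bob offers that and keeps 34.0111444.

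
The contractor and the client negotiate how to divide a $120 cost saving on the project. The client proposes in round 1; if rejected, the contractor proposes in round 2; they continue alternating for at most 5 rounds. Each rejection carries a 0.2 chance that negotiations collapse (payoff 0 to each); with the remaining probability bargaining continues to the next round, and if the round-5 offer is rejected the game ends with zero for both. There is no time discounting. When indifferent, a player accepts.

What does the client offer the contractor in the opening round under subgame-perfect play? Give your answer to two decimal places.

31.49

By backward induction:
Round 5 (the client proposes): rejection yields 0 for the contractor; the client offers 0 and keeps 120.
Round 4 (the contractor proposes): rejecting gives the client an expected 0.8 × 120 = 96, so the contractor offers 96, keeping 24.
Round 3 (the client proposes): rejecting gives the contractor an expected 0.8 × 24 = 19.2. The client offers 19.2 and keeps 120 − 19.2 = 100.8.
Round 2 (the contractor proposes): rejecting gives the client an expected 0.8 × 100.8 = 80.64; the contractor offers that and keeps 39.36.
Round 1 (the client proposes): rejecting gives the contractor an expected 0.8 × 39.36 = 31.488; the client offers that and keeps 88.512.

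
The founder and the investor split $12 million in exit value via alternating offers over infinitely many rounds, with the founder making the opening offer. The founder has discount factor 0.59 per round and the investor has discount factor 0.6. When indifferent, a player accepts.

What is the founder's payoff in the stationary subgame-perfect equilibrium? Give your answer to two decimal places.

7.43

In a stationary SPE each proposer offers the other exactly their discounted continuation value.
If the founder keeps x when proposing and the investor keeps y when proposing, then x = 12 − 0.6y and y = 12 − 0.59x.
Solving: x = 12(1 − 0.6) / (1 − 0.59·0.6) = 4.8 / 0.646 ≈ 7.4303.
The investor gets 12 − 7.4303 ≈ 4.5697.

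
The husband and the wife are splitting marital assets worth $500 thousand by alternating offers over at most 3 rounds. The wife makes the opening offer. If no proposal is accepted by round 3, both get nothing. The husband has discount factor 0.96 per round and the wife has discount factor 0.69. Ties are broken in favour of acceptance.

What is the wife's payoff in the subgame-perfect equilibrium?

By backward induction:
Round 3 (the wife proposes): the husband will accept anything ≥ 0, so the wife offers 0 and keeps 500.
Round 2 (the husband proposes): the wife can get 500 next round, worth 0.69 × 500 = 345 now; the husband offers that and keeps 155.
Round 1 (the wife proposes): the husband can get 155 next round, worth 0.96 × 155 = 148.8 now; the wife offers that and keeps 351.2.

351.2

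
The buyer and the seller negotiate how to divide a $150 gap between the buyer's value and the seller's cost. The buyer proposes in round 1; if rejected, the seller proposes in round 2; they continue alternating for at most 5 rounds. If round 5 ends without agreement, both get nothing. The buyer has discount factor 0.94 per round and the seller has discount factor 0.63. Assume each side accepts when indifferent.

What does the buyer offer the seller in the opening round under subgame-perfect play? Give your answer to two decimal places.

Solve by backward induction from round 5.
Round 5 (the buyer proposes): rejection yields 0 for the seller; the buyer offers 0 and keeps 150.
Round 4 (the seller proposes): the buyer can get 150 next round, worth 0.94 × 150 = 141 now, so the seller offers 141, keeping 9.
Round 3 (the buyer proposes): the seller can get 9 next round, worth 0.63 × 9 = 5.67 now; the buyer offers that and keeps 144.33.
Round 2 (the seller proposes): the buyer can get 144.33 next round, worth 0.94 × 144.33 = 135.6702 now, so the seller offers 135.6702, keeping 14.3298.
Round 1 (the buyer proposes): the seller can get 14.3298 next round, worth 0.63 × 14.3298 = 9.027774 now; the buyer offers that and keeps 140.972226.

9.03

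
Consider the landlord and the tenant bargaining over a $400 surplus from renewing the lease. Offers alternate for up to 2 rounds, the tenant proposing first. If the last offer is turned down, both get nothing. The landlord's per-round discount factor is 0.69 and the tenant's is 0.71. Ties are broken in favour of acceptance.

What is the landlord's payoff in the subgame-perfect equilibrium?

Round 2 (the landlord proposes): the tenant will accept anything ≥ 0, so the landlord offers 0 and keeps 400.
Round 1 (the tenant proposes): the landlord can get 400 next round, worth 0.69 × 400 = 276 now, so the tenant offers 276, keeping 124.

276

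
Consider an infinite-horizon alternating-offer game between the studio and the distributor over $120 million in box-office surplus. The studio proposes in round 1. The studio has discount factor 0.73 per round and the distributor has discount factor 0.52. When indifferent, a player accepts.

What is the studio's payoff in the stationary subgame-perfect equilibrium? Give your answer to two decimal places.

When the studio proposes, the distributor accepts any offer worth at least 0.52 times what the distributor would get by proposing next round; and vice versa.
This gives x = 120 − 0.52y and y = 120 − 0.73x, where x and y are each side's share when it proposes.
Hence (1 − 0.52·0.73)x = 120(1 − 0.52), i.e. 0.6204·x = 57.6.
x ≈ 92.8433; the distributor's share is 120 − x ≈ 27.1567.

92.84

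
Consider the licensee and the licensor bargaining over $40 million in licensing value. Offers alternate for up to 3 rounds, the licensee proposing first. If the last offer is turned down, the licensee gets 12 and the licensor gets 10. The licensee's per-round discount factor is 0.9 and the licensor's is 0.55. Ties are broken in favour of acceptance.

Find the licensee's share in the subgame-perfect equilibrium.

Round 3 (the licensee proposes): the licensor gets 10 if talks fail, so the licensee offers 10 and keeps 30.
Round 2 (the licensor proposes): the licensee can get 30 next round, worth 0.9 × 30 = 27 now, so the licensor offers 27, keeping 13.
Round 1 (the licensee proposes): the licensor can get 13 next round, worth 0.55 × 13 = 7.15 now, so the licensee offers 7.15, keeping 32.85.

32.85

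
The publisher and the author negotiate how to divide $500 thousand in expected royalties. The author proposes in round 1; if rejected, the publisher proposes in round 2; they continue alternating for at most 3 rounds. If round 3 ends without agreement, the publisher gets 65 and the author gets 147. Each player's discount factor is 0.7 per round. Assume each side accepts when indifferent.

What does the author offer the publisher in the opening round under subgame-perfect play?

Solve by backward induction from round 3.
Round 3 (the author proposes): the publisher gets 65 if talks fail, so the author offers 65 and keeps 435.
Round 2 (the publisher proposes): the author can get 435 next round, worth 0.7 × 435 = 304.5 now; the publisher offers that and keeps 195.5.
Round 1 (the author proposes): the publisher can get 195.5 next round, worth 0.7 × 195.5 = 136.85 now, so the author offers 136.85, keeping 363.15.

136.85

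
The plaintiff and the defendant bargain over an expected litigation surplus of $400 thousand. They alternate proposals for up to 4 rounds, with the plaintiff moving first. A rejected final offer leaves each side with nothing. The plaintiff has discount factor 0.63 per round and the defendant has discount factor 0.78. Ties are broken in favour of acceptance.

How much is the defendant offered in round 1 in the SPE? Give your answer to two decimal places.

268.76

Round 4 (the defendant proposes): rejection yields 0 for the plaintiff; the defendant offers 0 and keeps 400.
Round 3 (the plaintiff proposes): the defendant can get 400 next round, worth 0.78 × 400 = 312 now. The plaintiff offers 312 and keeps 400 − 312 = 88.
Round 2 (the defendant proposes): the plaintiff can get 88 next round, worth 0.63 × 88 = 55.44 now. The defendant offers 55.44 and keeps 400 − 55.44 = 344.56.
Round 1 (the plaintiff proposes): the defendant can get 344.56 next round, worth 0.78 × 344.56 = 268.7568 now, so the plaintiff offers 268.7568, keeping 131.2432.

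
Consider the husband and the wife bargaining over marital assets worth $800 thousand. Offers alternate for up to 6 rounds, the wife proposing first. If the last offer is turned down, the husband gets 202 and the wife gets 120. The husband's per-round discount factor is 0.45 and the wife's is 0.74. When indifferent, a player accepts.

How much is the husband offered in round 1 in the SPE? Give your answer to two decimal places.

158.70

Work backward from the last round.
Round 6 (the husband proposes): the wife gets 120 if talks fail, so the husband offers 120 and keeps 680.
Round 5 (the wife proposes): the husband can get 680 next round, worth 0.45 × 680 = 306 now. The wife offers 306 and keeps 800 − 306 = 494.
Round 4 (the husband proposes): the wife can get 494 next round, worth 0.74 × 494 = 365.56 now, so the husband offers 365.56, keeping 434.44.
Round 3 (the wife proposes): the husband can get 434.44 next round, worth 0.45 × 434.44 = 195.498 now, so the wife offers 195.498, keeping 604.502.
Round 2 (the husband proposes): the wife can get 604.502 next round, worth 0.74 × 604.502 = 447.33148 now, so the husband offers 447.33148, keeping 352.66852.
Round 1 (the wife proposes): the husband can get 352.66852 next round, worth 0.45 × 352.66852 = 158.700834 now; the wife offers that and keeps 641.299166.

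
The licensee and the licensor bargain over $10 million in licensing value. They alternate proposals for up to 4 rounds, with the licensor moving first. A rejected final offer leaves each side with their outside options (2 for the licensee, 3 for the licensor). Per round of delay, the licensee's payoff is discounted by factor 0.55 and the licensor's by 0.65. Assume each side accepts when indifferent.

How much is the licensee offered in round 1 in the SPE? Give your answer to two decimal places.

3.30

Round 4 (the licensee proposes): the licensor gets 3 if talks fail, so the licensee offers 3 and keeps 7.
Round 3 (the licensor proposes): the licensee can get 7 next round, worth 0.55 × 7 = 3.85 now, so the licensor offers 3.85, keeping 6.15.
Round 2 (the licensee proposes): the licensor can get 6.15 next round, worth 0.65 × 6.15 = 3.9975 now. The licensee offers 3.9975 and keeps 10 − 3.9975 = 6.0025.
Round 1 (the licensor proposes): the licensee can get 6.0025 next round, worth 0.55 × 6.0025 = 3.301375 now; the licensor offers that and keeps 6.698625.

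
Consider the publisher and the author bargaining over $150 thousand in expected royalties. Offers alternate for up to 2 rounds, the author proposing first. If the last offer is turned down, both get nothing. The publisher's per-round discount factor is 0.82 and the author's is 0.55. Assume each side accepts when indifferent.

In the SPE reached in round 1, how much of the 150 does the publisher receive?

Solve by backward induction from round 2.
Round 2 (the publisher proposes): rejection yields 0 for the author; the publisher offers 0 and keeps 150.
Round 1 (the author proposes): the publisher can get 150 next round, worth 0.82 × 150 = 123 now. The author offers 123 and keeps 150 − 123 = 27.

123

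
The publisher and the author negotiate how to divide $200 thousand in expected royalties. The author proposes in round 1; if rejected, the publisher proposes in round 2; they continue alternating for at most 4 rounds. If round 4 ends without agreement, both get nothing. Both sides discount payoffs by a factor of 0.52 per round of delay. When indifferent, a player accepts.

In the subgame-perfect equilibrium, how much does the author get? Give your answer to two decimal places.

121.96

Round 4 (the publisher proposes): the author will accept anything ≥ 0, so the publisher offers 0 and keeps 200.
Round 3 (the author proposes): the publisher can get 200 next round, worth 0.52 × 200 = 104 now. The author offers 104 and keeps 200 − 104 = 96.
Round 2 (the publisher proposes): the author can get 96 next round, worth 0.52 × 96 = 49.92 now, so the publisher offers 49.92, keeping 150.08.
Round 1 (the author proposes): the publisher can get 150.08 next round, worth 0.52 × 150.08 = 78.0416 now, so the author offers 78.0416, keeping 121.9584.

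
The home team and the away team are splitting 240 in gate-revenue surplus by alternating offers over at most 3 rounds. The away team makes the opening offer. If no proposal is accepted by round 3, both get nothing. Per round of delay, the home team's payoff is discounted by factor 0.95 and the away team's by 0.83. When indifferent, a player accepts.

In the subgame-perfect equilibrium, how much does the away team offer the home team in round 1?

Solve by backward induction from round 3.
Round 3 (the away team proposes): rejection yields 0 for the home team; the away team offers 0 and keeps 240.
Round 2 (the home team proposes): the away team can get 240 next round, worth 0.83 × 240 = 199.2 now, so the home team offers 199.2, keeping 40.8.
Round 1 (the away team proposes): the home team can get 40.8 next round, worth 0.95 × 40.8 = 38.76 now; the away team offers that and keeps 201.24.

38.76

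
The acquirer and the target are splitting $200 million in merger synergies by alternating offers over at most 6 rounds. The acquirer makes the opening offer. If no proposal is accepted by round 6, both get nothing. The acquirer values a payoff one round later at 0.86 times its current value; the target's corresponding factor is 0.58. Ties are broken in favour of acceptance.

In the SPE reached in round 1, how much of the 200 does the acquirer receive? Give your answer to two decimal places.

Round 6 (the target proposes): rejection yields 0 for the acquirer; the target offers 0 and keeps 200.
Round 5 (the acquirer proposes): the target can get 200 next round, worth 0.58 × 200 = 116 now; the acquirer offers that and keeps 84.
Round 4 (the target proposes): the acquirer can get 84 next round, worth 0.86 × 84 = 72.24 now; the target offers that and keeps 127.76.
Round 3 (the acquirer proposes): the target can get 127.76 next round, worth 0.58 × 127.76 = 74.1008 now. The acquirer offers 74.1008 and keeps 200 − 74.1008 = 125.8992.
Round 2 (the target proposes): the acquirer can get 125.8992 next round, worth 0.86 × 125.8992 = 108.273312 now; the target offers that and keeps 91.726688.
Round 1 (the acquirer proposes): the target can get 91.726688 next round, worth 0.58 × 91.726688 = 53.20147904 now; the acquirer offers that and keeps 146.79852096.

146.80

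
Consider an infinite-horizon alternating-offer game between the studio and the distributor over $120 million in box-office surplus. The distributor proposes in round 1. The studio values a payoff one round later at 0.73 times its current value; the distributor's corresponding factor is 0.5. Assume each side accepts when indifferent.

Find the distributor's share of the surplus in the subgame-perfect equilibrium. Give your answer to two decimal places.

51.02

When the distributor proposes, the studio accepts any offer worth at least 0.73 times what the studio would get by proposing next round; and vice versa.
This gives x = 120 − 0.73y and y = 120 − 0.5x, where x and y are each side's share when it proposes.
Hence (1 − 0.73·0.5)x = 120(1 − 0.73), i.e. 0.635·x = 32.4.
x ≈ 51.0236; the studio's share is 120 − x ≈ 68.9764.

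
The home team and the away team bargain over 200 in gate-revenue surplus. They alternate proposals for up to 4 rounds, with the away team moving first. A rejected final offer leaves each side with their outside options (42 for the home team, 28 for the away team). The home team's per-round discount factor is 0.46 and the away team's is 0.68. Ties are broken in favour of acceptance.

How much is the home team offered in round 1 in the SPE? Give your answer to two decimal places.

Round 4 (the home team proposes): the away team gets 28 if talks fail, so the home team offers 28 and keeps 172.
Round 3 (the away team proposes): the home team can get 172 next round, worth 0.46 × 172 = 79.12 now; the away team offers that and keeps 120.88.
Round 2 (the home team proposes): the away team can get 120.88 next round, worth 0.68 × 120.88 = 82.1984 now. The home team offers 82.1984 and keeps 200 − 82.1984 = 117.8016.
Round 1 (the away team proposes): the home team can get 117.8016 next round, worth 0.46 × 117.8016 = 54.188736 now. The away team offers 54.188736 and keeps 200 − 54.188736 = 145.811264.

54.19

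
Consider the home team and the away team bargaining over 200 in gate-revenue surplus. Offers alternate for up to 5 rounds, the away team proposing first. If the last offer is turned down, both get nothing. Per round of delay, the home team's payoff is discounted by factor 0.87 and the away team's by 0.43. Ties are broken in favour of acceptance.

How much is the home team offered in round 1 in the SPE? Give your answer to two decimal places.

136.28

Round 5 (the away team proposes): the home team will accept anything ≥ 0, so the away team offers 0 and keeps 200.
Round 4 (the home team proposes): the away team can get 200 next round, worth 0.43 × 200 = 86 now, so the home team offers 86, keeping 114.
Round 3 (the away team proposes): the home team can get 114 next round, worth 0.87 × 114 = 99.18 now; the away team offers that and keeps 100.82.
Round 2 (the home team proposes): the away team can get 100.82 next round, worth 0.43 × 100.82 = 43.3526 now; the home team offers that and keeps 156.6474.
Round 1 (the away team proposes): the home team can get 156.6474 next round, worth 0.87 × 156.6474 = 136.283238 now; the away team offers that and keeps 63.716762.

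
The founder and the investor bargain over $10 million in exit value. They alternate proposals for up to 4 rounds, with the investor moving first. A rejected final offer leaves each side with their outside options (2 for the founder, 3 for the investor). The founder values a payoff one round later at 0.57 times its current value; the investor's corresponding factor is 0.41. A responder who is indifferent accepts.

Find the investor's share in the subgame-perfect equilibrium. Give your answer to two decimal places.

Round 4 (the founder proposes): the investor gets 3 if talks fail, so the founder offers 3 and keeps 7.
Round 3 (the investor proposes): the founder can get 7 next round, worth 0.57 × 7 = 3.99 now, so the investor offers 3.99, keeping 6.01.
Round 2 (the founder proposes): the investor can get 6.01 next round, worth 0.41 × 6.01 = 2.4641 now. The founder offers 2.4641 and keeps 10 − 2.4641 = 7.5359.
Round 1 (the investor proposes): the founder can get 7.5359 next round, worth 0.57 × 7.5359 = 4.295463 now; the investor offers that and keeps 5.704537.

5.70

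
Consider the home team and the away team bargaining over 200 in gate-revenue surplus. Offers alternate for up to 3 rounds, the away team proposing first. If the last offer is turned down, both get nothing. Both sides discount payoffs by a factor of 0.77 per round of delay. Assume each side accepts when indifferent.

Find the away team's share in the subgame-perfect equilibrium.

164.58

Solve by backward induction from round 3.
Round 3 (the away team proposes): rejection yields 0 for the home team; the away team offers 0 and keeps 200.
Round 2 (the home team proposes): the away team can get 200 next round, worth 0.77 × 200 = 154 now; the home team offers that and keeps 46.
Round 1 (the away team proposes): the home team can get 46 next round, worth 0.77 × 46 = 35.42 now, so the away team offers 35.42, keeping 164.58.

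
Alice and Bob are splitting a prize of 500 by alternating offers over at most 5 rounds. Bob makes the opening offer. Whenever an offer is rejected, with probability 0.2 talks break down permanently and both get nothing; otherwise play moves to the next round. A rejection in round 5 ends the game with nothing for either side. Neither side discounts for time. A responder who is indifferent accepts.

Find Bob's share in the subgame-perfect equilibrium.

Round 5 (Bob proposes): Alice will accept anything ≥ 0, so Bob offers 0 and keeps 500.
Round 4 (Alice proposes): rejecting gives Bob an expected 0.8 × 500 = 400. Alice offers 400 and keeps 500 − 400 = 100.
Round 3 (Bob proposes): rejecting gives Alice an expected 0.8 × 100 = 80, so Bob offers 80, keeping 420.
Round 2 (Alice proposes): rejecting gives Bob an expected 0.8 × 420 = 336. Alice offers 336 and keeps 500 − 336 = 164.
Round 1 (Bob proposes): rejecting gives Alice an expected 0.8 × 164 = 131.2. Bob offers 131.2 and keeps 500 − 131.2 = 368.8.

368.8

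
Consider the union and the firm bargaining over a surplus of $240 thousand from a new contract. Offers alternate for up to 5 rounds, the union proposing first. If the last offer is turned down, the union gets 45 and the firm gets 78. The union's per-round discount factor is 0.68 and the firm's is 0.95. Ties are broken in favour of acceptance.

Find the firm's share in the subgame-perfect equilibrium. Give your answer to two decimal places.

Round 5 (the union proposes): the firm gets 78 if talks fail, so the union offers 78 and keeps 162.
Round 4 (the firm proposes): the union can get 162 next round, worth 0.68 × 162 = 110.16 now. The firm offers 110.16 and keeps 240 − 110.16 = 129.84.
Round 3 (the union proposes): the firm can get 129.84 next round, worth 0.95 × 129.84 = 123.348 now; the union offers that and keeps 116.652.
Round 2 (the firm proposes): the union can get 116.652 next round, worth 0.68 × 116.652 = 79.32336 now. The firm offers 79.32336 and keeps 240 − 79.32336 = 160.67664.
Round 1 (the union proposes): the firm can get 160.67664 next round, worth 0.95 × 160.67664 = 152.642808 now; the union offers that and keeps 87.357192.

152.64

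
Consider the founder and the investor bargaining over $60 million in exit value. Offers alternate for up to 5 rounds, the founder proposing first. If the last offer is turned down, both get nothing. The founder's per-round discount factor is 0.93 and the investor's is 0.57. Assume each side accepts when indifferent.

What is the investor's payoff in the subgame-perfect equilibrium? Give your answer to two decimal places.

3.66

Solve by backward induction from round 5.
Round 5 (the founder proposes): the investor will accept anything ≥ 0, so the founder offers 0 and keeps 60.
Round 4 (the investor proposes): the founder can get 60 next round, worth 0.93 × 60 = 55.8 now, so the investor offers 55.8, keeping 4.2.
Round 3 (the founder proposes): the investor can get 4.2 next round, worth 0.57 × 4.2 = 2.394 now. The founder offers 2.394 and keeps 60 − 2.394 = 57.606.
Round 2 (the investor proposes): the founder can get 57.606 next round, worth 0.93 × 57.606 = 53.57358 now, so the investor offers 53.57358, keeping 6.42642.
Round 1 (the founder proposes): the investor can get 6.42642 next round, worth 0.57 × 6.42642 = 3.6630594 now, so the founder offers 3.6630594, keeping 56.3369406.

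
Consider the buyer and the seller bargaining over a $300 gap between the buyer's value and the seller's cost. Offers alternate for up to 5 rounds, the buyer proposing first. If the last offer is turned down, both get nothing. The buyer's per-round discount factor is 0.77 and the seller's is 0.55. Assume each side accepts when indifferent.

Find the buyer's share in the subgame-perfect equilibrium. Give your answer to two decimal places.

Round 5 (the buyer proposes): the seller will accept anything ≥ 0, so the buyer offers 0 and keeps 300.
Round 4 (the seller proposes): the buyer can get 300 next round, worth 0.77 × 300 = 231 now. The seller offers 231 and keeps 300 − 231 = 69.
Round 3 (the buyer proposes): the seller can get 69 next round, worth 0.55 × 69 = 37.95 now. The buyer offers 37.95 and keeps 300 − 37.95 = 262.05.
Round 2 (the seller proposes): the buyer can get 262.05 next round, worth 0.77 × 262.05 = 201.7785 now; the seller offers that and keeps 98.2215.
Round 1 (the buyer proposes): the seller can get 98.2215 next round, worth 0.55 × 98.2215 = 54.021825 now; the buyer offers that and keeps 245.978175.

245.98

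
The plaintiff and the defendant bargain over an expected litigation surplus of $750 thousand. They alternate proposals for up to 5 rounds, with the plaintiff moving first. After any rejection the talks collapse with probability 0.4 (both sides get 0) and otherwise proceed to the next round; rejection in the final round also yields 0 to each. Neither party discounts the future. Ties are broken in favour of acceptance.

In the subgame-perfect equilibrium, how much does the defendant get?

Round 5 (the plaintiff proposes): the defendant will accept anything ≥ 0, so the plaintiff offers 0 and keeps 750.
Round 4 (the defendant proposes): rejecting gives the plaintiff an expected 0.6 × 750 = 450. The defendant offers 450 and keeps 750 − 450 = 300.
Round 3 (the plaintiff proposes): rejecting gives the defendant an expected 0.6 × 300 = 180. The plaintiff offers 180 and keeps 750 − 180 = 570.
Round 2 (the defendant proposes): rejecting gives the plaintiff an expected 0.6 × 570 = 342. The defendant offers 342 and keeps 750 − 342 = 408.
Round 1 (the plaintiff proposes): rejecting gives the defendant an expected 0.6 × 408 = 244.8, so the plaintiff offers 244.8, keeping 505.2.

244.8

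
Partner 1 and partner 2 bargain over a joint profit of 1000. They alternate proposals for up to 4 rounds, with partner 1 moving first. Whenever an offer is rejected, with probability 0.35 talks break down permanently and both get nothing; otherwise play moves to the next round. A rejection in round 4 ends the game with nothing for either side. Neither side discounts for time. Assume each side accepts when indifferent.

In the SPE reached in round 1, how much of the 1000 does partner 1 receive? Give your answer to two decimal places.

Round 4 (partner 2 proposes): rejection yields 0 for partner 1; partner 2 offers 0 and keeps 1000.
Round 3 (partner 1 proposes): rejecting gives partner 2 an expected 0.65 × 1000 = 650. Partner 1 offers 650 and keeps 1000 − 650 = 350.
Round 2 (partner 2 proposes): rejecting gives partner 1 an expected 0.65 × 350 = 227.5. Partner 2 offers 227.5 and keeps 1000 − 227.5 = 772.5.
Round 1 (partner 1 proposes): rejecting gives partner 2 an expected 0.65 × 772.5 = 502.125. Partner 1 offers 502.125 and keeps 1000 − 502.125 = 497.875.

497.88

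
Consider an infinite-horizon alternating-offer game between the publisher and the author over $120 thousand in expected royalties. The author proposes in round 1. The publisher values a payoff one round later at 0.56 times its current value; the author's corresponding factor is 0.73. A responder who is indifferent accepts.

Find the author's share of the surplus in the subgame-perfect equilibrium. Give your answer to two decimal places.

Let x be the author's share when the author proposes and y be the publisher's share when the publisher proposes.
The publisher accepts iff offered ≥ 0.56·y, so x = 120 − 0.56y. Symmetrically y = 120 − 0.73x.
Substituting: x = 120 − 0.56(120 − 0.73x), giving x(1 − 0.73·0.56) = 120(1 − 0.56).
So x = 120 × 0.44 / 0.5912 ≈ 89.3099, and the publisher receives 120 − x ≈ 30.6901.

89.31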